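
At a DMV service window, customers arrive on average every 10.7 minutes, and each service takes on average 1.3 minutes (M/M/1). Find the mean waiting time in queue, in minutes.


λ = 60/10.7 = 5.6075 /hr
μ = 60/1.3 = 46.1538 /hr
ρ = λ/μ = 5.6075/46.1538 = 0.1215
Wq = ρ/(μ−λ) = 0.1215/(46.1538−5.6075) = 0.002996 hr
In minutes: 0.002996·60 = 0.1798 min

Final: 0.1798 min


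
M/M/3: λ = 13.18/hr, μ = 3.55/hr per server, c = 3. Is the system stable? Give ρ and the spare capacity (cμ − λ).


Total capacity cμ = 3·3.55 = 10.65/hr
ρ = λ/(cμ) = 13.18/10.65 = 1.2376
Stable ⇔ ρ < 1: NO
Spare capacity = cμ − λ = 10.65 − 13.18 = -2.53/hr

Final: ρ = 1.2376; unstable; margin = -2.53/hr


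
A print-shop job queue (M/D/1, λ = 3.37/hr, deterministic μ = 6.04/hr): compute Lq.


ρ = 3.37/6.04 = 0.5579
M/D/1: Lq = ρ²/(2(1−ρ)) = 0.3113/(2·0.4421) = 0.35211

Final: 0.35211


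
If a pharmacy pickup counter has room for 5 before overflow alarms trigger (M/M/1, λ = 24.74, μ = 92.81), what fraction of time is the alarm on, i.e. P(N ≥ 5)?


ρ = 24.74/92.81 = 0.2666
P(N ≥ n) = ρ^n = 0.2666^5 = 0.001346

Final: 0.001346


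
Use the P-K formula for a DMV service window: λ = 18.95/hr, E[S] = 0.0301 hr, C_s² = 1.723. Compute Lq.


ρ = λ·E[S] = 18.95·0.0301 = 0.5704
Lq = ρ²(1+C_s²)/(2(1−ρ)) = 0.3254·(1+1.723)/(2·0.4296)
= 0.3254·2.7230/0.8592 = 1.03110

Final: 1.03110


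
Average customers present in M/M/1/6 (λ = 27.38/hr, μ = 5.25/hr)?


ρ = 27.38/5.25 = 5.2152
L = ρ[1 − (K+1)ρ^K + Kρ^(K+1)] / [(1−ρ)(1−ρ^(K+1))]
Numerator: 5.2152·(1 − 7·20120.781382 + 6·104934.665569) = 2549018.148577
Denominator: (-4.2152)·(-104933.665569) = 442320.384580
L = 2549018.148577/442320.384580 = 5.7628

Final: 5.7628


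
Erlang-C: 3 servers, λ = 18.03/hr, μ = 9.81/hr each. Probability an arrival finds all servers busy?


a = λ/μ = 1.8379; ρ = a/3 = 0.6126
P₀ = 0.138925 (from M/M/c formula)
C(c,a) = [a^c/(c!(1−ρ))]·P₀ = [6.20841/(6·0.3874)]·0.138925
= 2.67125·0.138925 = 0.371102

Final: 0.371102


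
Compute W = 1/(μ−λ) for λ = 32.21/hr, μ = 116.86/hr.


W = 1/(μ−λ) = 1/(116.86 − 32.21) = 1/84.65 = 0.01181 hr

Final: 0.01181 hr


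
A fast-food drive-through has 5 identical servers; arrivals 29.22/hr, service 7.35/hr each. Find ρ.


ρ = λ/(cμ) = 29.22/(5·7.35) = 29.22/36.75 = 0.7951

Final: 0.7951


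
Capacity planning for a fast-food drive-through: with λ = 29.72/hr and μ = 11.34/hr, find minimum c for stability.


Stability requires cμ > λ ⇔ c > λ/μ.
λ/μ = 29.72/11.34 = 2.6208
Minimum integer c = ⌊2.6208⌋ + 1 = 3
Check: 3·11.34 = 34.02 > 29.72, while 2·11.34 = 22.68 ≤ 29.72

Final: 3 servers


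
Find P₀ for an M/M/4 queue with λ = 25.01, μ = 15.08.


a = λ/μ = 25.01/15.08 = 1.6585; ρ = a/c = 0.4146
Σ_{k=0}^{3} a^k/k! (terms k=0..3) = 1.00000 + 1.65849 + 1.37529 + 0.76030 = 4.79408
Tail: a^4/(4!(1−ρ)) = 7.56570/(24·0.5854) = 0.53852
P₀ = 1/(4.79408 + 0.53852) = 1/5.33260 = 0.187526

Final: 0.187526


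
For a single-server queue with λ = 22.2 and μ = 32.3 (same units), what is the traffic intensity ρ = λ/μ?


ρ = λ/μ = 22.2/32.3 = 0.6873

Final: 0.6873


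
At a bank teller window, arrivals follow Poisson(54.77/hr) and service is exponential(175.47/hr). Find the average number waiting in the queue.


ρ = 54.77/175.47 = 0.3121
Lq = ρ²/(1−ρ) = 0.09743/0.6879 = 0.1416

Final: 0.1416


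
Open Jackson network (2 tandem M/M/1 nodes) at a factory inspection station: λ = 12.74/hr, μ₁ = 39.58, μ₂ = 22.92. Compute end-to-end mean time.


Each node sees arrival rate λ = 12.74/hr (tandem ⇒ throughput preserved).
W₁ = 1/(μ₁−λ) = 1/(39.58−12.74) = 0.03726 hr
W₂ = 1/(μ₂−λ) = 1/(22.92−12.74) = 0.09823 hr
W_total = W₁ + W₂ = 0.03726 + 0.09823 = 0.13549 hr

Final: 0.13549 hr


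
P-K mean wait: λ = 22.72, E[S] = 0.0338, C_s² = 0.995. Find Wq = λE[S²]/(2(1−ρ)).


ρ = λ·E[S] = 22.72·0.0338 = 0.7679
E[S²] = E[S]²(1+C_s²) = 0.0338²·(1+0.995) = 0.002279
Wq = λ·E[S²]/(2(1−ρ)) = 22.72·0.002279/(2·0.2321) = 0.11157 hr

Final: 0.11157 hr


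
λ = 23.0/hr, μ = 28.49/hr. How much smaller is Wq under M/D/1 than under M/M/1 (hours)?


ρ = 23.0/28.49 = 0.8073
Wq(M/M/1) = ρ/(μ−λ) = 0.8073/5.49 = 0.14705 hr
Wq(M/D/1) = ρ/(2(μ−λ)) = 0.07352 hr
Savings = 0.14705 − 0.07352 = 0.07352 hr

Final: 0.07352 hr


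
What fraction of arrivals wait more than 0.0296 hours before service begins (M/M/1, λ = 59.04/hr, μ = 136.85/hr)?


ρ = 59.04/136.85 = 0.4314
P(Wq > t) = ρ·e^{−(μ−λ)t} = 0.4314·e^{−2.3032}
= 0.4314·0.099941 = 0.043117

Final: 0.043117


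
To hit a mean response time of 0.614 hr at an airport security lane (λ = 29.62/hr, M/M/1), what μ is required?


W = 1/(μ−λ) ⇒ μ − λ = 1/W = 1/0.614 = 1.6287
μ = λ + 1/W = 29.62 + 1.6287 = 31.2487 per hr

Final: 31.2487 /hr


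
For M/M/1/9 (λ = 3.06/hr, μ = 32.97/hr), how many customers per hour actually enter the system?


ρ = 0.09281; P_K = (1−ρ)ρ^9/(1−ρ^10) = 4.636e-10
λ_eff = λ(1 − P_K) = 3.06·(1 − 4.636e-10) = 3.06·1.000000 = 3.0600 /hr

Final: 3.0600 /hr


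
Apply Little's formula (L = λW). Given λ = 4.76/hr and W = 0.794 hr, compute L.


L = λW = 4.76·0.794 = 3.7794

Final: 3.7794


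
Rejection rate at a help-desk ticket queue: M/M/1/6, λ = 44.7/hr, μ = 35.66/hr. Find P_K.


ρ = λ/μ = 44.7/35.66 = 1.2535
P_K = (1−ρ)ρ^K/(1−ρ^(K+1)) = (-0.2535·3.879333)/(1 − 4.862765)
= -0.983432/-3.862765 = 0.254593

Final: 0.254593


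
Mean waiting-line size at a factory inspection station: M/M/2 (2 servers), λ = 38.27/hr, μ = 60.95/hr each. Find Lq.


a = λ/μ = 0.6279; ρ = a/2 = 0.3139
P₀ = 0.522133
Lq = P₀·a^c·ρ / (c!·(1−ρ)²) = 0.522133·0.39425·0.3139/(2·0.47067)
= 0.06865

Final: 0.06865


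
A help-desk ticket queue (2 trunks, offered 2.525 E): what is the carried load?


B(2,2.525) = 0.474885 (Erlang-B)
Carried load = a(1 − B) = 2.525·(1 − 0.474885) = 2.525·0.525115 = 1.3259 E

Final: 1.3259 Erlangs


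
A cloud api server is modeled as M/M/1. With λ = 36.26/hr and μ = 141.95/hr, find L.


ρ = λ/μ = 36.26/141.95 = 0.2554
L = ρ/(1−ρ) = 0.2554/(1 − 0.2554) = 0.2554/0.7446 = 0.3431

Final: 0.3431


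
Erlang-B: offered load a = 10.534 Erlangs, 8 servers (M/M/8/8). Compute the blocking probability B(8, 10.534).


B(c,a) = (a^c/c!) / Σ_{k=0}^{c} a^k/k!
a^8/8! = 3760.330253
Σ terms (k=0..8): 1.00000 + 10.53400 + 55.48258 + 194.81783 + 513.05274 + 1080.89952 + 1897.69926 + 2855.76628 + 3760.33025 = 10369.582461
B = 3760.330253/10369.582461 = 0.362631

Final: 0.362631


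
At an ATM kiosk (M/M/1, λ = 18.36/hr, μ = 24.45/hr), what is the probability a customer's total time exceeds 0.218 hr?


W ~ Exponential(μ−λ) for M/M/1.
μ − λ = 24.45 − 18.36 = 6.0900
P(W > t) = e^{−(μ−λ)t} = e^{−1.3276} = 0.265107

Final: 0.265107


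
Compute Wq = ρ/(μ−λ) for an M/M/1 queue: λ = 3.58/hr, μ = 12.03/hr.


ρ = 3.58/12.03 = 0.2976
Wq = ρ/(μ−λ) = 0.2976/(12.03 − 3.58) = 0.2976/8.45 = 0.03522 hr

Final: 0.03522 hr


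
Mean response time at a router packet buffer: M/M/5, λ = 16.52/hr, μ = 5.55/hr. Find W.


a = 2.9766; ρ = 0.5953; P₀ = 0.047883
Lq = P₀·a^c·ρ/(c!(1−ρ)²) = 0.33892
Wq = Lq/λ = 0.33892/16.52 = 0.02052 hr
W = Wq + 1/μ = 0.02052 + 0.18018 = 0.20070 hr

Final: 0.20070 hr


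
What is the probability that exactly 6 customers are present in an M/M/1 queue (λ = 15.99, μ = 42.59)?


ρ = 15.99/42.59 = 0.3754
P_n = (1−ρ)·ρ^n = (1 − 0.3754)·0.3754^6 = 0.6246·0.002801 = 0.001749

Final: 0.001749


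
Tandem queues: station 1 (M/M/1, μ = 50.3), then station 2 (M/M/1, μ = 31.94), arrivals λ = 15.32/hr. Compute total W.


Each node sees arrival rate λ = 15.32/hr (tandem ⇒ throughput preserved).
W₁ = 1/(μ₁−λ) = 1/(50.3−15.32) = 0.02859 hr
W₂ = 1/(μ₂−λ) = 1/(31.94−15.32) = 0.06017 hr
W_total = W₁ + W₂ = 0.02859 + 0.06017 = 0.08876 hr

Final: 0.08876 hr


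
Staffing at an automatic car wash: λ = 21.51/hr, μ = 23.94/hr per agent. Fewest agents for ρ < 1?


Stability requires cμ > λ ⇔ c > λ/μ.
λ/μ = 21.51/23.94 = 0.8985
Minimum integer c = ⌊0.8985⌋ + 1 = 1
Check: 1·23.94 = 23.94 > 21.51, while 0·23.94 = 0.00 ≤ 21.51

Final: 1 servers


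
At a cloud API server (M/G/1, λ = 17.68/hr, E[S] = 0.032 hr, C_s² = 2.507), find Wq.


ρ = λ·E[S] = 17.68·0.032 = 0.5658
E[S²] = E[S]²(1+C_s²) = 0.032²·(1+2.507) = 0.003591
Wq = λ·E[S²]/(2(1−ρ)) = 17.68·0.003591/(2·0.4342) = 0.07311 hr

Final: 0.07311 hr


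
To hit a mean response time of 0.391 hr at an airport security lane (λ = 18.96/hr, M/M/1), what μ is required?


W = 1/(μ−λ) ⇒ μ − λ = 1/W = 1/0.391 = 2.5575
μ = λ + 1/W = 18.96 + 2.5575 = 21.5175 per hr

Final: 21.5175 /hr


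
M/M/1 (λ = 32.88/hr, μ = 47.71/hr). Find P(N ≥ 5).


ρ = 32.88/47.71 = 0.6892
P(N ≥ n) = ρ^n = 0.6892^5 = 0.155458

Final: 0.155458


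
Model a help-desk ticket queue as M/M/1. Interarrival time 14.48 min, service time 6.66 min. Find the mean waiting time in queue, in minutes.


λ = 60/14.48 = 4.1436 /hr
μ = 60/6.66 = 9.0090 /hr
ρ = λ/μ = 4.1436/9.0090 = 0.4599
Wq = ρ/(μ−λ) = 0.4599/(9.0090−4.1436) = 0.09453 hr
In minutes: 0.09453·60 = 5.672 min

Final: 5.672 min


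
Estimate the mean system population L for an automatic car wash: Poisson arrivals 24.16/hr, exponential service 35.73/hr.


ρ = λ/μ = 24.16/35.73 = 0.6762
L = ρ/(1−ρ) = 0.6762/(1 − 0.6762) = 0.6762/0.3238 = 2.0882

Final: 2.0882


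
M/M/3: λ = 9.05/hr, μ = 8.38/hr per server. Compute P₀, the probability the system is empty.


a = λ/μ = 9.05/8.38 = 1.0800; ρ = a/c = 0.3600
Σ_{k=0}^{2} a^k/k! (terms k=0..2) = 1.00000 + 1.07995 + 0.58315 = 2.66310
Tail: a^3/(3!(1−ρ)) = 1.25954/(6·0.6400) = 0.32800
P₀ = 1/(2.66310 + 0.32800) = 1/2.99110 = 0.334325

Final: 0.334325


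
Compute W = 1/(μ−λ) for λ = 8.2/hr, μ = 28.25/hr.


W = 1/(μ−λ) = 1/(28.25 − 8.2) = 1/20.05 = 0.04988 hr

Final: 0.04988 hr


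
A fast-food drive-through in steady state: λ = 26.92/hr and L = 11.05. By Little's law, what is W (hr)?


W = L/λ = 11.05/26.92 = 0.4105 hr

Final: 0.4105 hr


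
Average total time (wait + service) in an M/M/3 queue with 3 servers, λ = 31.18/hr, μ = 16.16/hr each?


a = 1.9295; ρ = 0.6432; P₀ = 0.122765
Lq = P₀·a^c·ρ/(c!(1−ρ)²) = 0.74229
Wq = Lq/λ = 0.74229/31.18 = 0.02381 hr
W = Wq + 1/μ = 0.02381 + 0.06188 = 0.08569 hr

Final: 0.08569 hr


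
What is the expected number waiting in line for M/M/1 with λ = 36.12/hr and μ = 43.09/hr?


ρ = 36.12/43.09 = 0.8382
Lq = ρ²/(1−ρ) = 0.7027/0.1618 = 4.3440

Final: 4.3440


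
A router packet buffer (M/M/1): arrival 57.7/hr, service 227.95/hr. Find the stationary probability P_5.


ρ = 57.7/227.95 = 0.2531
P_n = (1−ρ)·ρ^n = (1 − 0.2531)·0.2531^5 = 0.7469·0.001039 = 0.0007761

Final: 0.0007761


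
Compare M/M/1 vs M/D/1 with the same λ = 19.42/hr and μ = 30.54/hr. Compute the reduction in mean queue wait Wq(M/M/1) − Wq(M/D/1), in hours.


ρ = 19.42/30.54 = 0.6359
Wq(M/M/1) = ρ/(μ−λ) = 0.6359/11.12 = 0.05718 hr
Wq(M/D/1) = ρ/(2(μ−λ)) = 0.02859 hr
Savings = 0.05718 − 0.02859 = 0.02859 hr

Final: 0.02859 hr


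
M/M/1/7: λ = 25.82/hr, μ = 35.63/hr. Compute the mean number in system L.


ρ = 25.82/35.63 = 0.7247
L = ρ[1 − (K+1)ρ^K + Kρ^(K+1)] / [(1−ρ)(1−ρ^(K+1))]
Numerator: 0.7247·(1 − 8·0.104950 + 7·0.076054) = 0.502036
Denominator: (0.2753)·(0.923946) = 0.254390
L = 0.502036/0.254390 = 1.9735

Final: 1.9735


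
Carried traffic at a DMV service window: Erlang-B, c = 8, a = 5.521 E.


B(8,5.521) = 0.095993 (Erlang-B)
Carried load = a(1 − B) = 5.521·(1 − 0.095993) = 5.521·0.904007 = 4.9910 E

Final: 4.9910 Erlangs


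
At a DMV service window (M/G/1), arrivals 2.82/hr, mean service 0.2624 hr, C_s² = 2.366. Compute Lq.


ρ = λ·E[S] = 2.82·0.2624 = 0.7400
Lq = ρ²(1+C_s²)/(2(1−ρ)) = 0.5476·(1+2.366)/(2·0.2600)
= 0.5476·3.3660/0.5201 = 3.54391

Final: 3.54391


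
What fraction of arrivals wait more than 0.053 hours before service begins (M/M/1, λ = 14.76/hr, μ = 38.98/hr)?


ρ = 14.76/38.98 = 0.3787
P(Wq > t) = ρ·e^{−(μ−λ)t} = 0.3787·e^{−1.2837}
= 0.3787·0.277022 = 0.104896

Final: 0.104896


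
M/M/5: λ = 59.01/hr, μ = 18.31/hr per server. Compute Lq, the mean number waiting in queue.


a = λ/μ = 3.2228; ρ = a/5 = 0.6446
P₀ = 0.036177
Lq = P₀·a^c·ρ / (c!·(1−ρ)²) = 0.036177·347.68532·0.6446/(120·0.12633)
= 0.53479

Final: 0.53479


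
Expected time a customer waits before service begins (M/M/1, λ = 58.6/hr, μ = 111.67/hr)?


ρ = 58.6/111.67 = 0.5248
Wq = ρ/(μ−λ) = 0.5248/(111.67 − 58.6) = 0.5248/53.07 = 0.009888 hr

Final: 0.009888 hr


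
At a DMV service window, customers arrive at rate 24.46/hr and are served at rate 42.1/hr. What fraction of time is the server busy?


ρ = λ/μ = 24.46/42.1 = 0.5810

Final: 0.5810


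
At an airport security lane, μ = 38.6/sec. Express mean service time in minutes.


Mean service time = 1/μ = 1/38.6 second = 0.02591 second
In minutes: 0.02591 × 0.0166667 = 0.0004318 min

Final: 0.0004318 min


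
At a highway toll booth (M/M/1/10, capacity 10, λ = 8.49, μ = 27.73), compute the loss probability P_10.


ρ = λ/μ = 8.49/27.73 = 0.3062
P_K = (1−ρ)ρ^K/(1−ρ^(K+1)) = (0.6938·0.000007237)/(1 − 0.000002216)
= 0.000005021/0.999998 = 0.000005022

Final: 0.000005022


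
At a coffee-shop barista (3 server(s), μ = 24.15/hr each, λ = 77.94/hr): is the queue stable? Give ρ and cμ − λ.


Total capacity cμ = 3·24.15 = 72.45/hr
ρ = λ/(cμ) = 77.94/72.45 = 1.0758
Stable ⇔ ρ < 1: NO
Spare capacity = cμ − λ = 72.45 − 77.94 = -5.49/hr

Final: ρ = 1.0758; unstable; margin = -5.49/hr


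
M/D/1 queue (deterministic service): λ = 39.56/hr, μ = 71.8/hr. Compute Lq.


ρ = 39.56/71.8 = 0.5510
M/D/1: Lq = ρ²/(2(1−ρ)) = 0.3036/(2·0.4490) = 0.33804

Final: 0.33804


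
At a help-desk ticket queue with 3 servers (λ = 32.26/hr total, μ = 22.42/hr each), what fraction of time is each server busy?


ρ = λ/(cμ) = 32.26/(3·22.42) = 32.26/67.26 = 0.4796

Final: 0.4796


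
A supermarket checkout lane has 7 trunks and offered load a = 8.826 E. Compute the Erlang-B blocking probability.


B(c,a) = (a^c/c!) / Σ_{k=0}^{c} a^k/k!
a^7/7! = 827.783805
Σ terms (k=0..7): 1.00000 + 8.82600 + 38.94914 + 114.58836 + 252.83923 + 446.31180 + 656.52466 + 827.78380 = 2346.822990
B = 827.783805/2346.822990 = 0.352725

Final: 0.352725


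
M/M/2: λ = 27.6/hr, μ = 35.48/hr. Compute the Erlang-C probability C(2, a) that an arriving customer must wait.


a = λ/μ = 0.7779; ρ = a/2 = 0.3890
P₀ = 0.439935 (from M/M/c formula)
C(c,a) = [a^c/(c!(1−ρ))]·P₀ = [0.60513/(2·0.6110)]·0.439935
= 0.49516·0.439935 = 0.217838

Final: 0.217838


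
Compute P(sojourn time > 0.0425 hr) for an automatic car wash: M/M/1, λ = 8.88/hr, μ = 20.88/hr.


W ~ Exponential(μ−λ) for M/M/1.
μ − λ = 20.88 − 8.88 = 12.0000
P(W > t) = e^{−(μ−λ)t} = e^{−0.5100} = 0.600496

Final: 0.600496


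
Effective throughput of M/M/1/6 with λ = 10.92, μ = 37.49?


ρ = 0.2913; P_K = (1−ρ)ρ^6/(1−ρ^7) = 0.0004329
λ_eff = λ(1 − P_K) = 10.92·(1 − 0.0004329) = 10.92·0.999567 = 10.9153 /hr

Final: 10.9153 /hr


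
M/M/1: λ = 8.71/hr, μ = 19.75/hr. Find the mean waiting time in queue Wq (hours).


ρ = 8.71/19.75 = 0.4410
Wq = ρ/(μ−λ) = 0.4410/(19.75 − 8.71) = 0.4410/11.04 = 0.03995 hr

Final: 0.03995 hr


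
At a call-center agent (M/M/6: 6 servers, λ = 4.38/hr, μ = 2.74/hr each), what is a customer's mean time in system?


a = 1.5985; ρ = 0.2664; P₀ = 0.202116
Lq = P₀·a^c·ρ/(c!(1−ρ)²) = 0.002319
Wq = Lq/λ = 0.002319/4.38 = 0.0005294 hr
W = Wq + 1/μ = 0.0005294 + 0.36496 = 0.36549 hr

Final: 0.36549 hr


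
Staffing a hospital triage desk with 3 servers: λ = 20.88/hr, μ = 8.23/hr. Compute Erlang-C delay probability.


a = λ/μ = 2.5371; ρ = a/3 = 0.8457
P₀ = 0.040996 (from M/M/c formula)
C(c,a) = [a^c/(c!(1−ρ))]·P₀ = [16.33022/(6·0.1543)]·0.040996
= 17.63749·0.040996 = 0.723059

Final: 0.723059


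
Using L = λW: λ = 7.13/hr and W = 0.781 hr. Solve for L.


L = λW = 7.13·0.781 = 5.5685

Final: 5.5685


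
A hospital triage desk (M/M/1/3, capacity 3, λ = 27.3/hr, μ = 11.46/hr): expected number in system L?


ρ = 27.3/11.46 = 2.3822
L = ρ[1 − (K+1)ρ^K + Kρ^(K+1)] / [(1−ρ)(1−ρ^(K+1))]
Numerator: 2.3822·(1 − 4·13.518674 + 3·32.204171) = 103.715741
Denominator: (-1.3822)·(-31.204171) = 43.130372
L = 103.715741/43.130372 = 2.4047

Final: 2.4047


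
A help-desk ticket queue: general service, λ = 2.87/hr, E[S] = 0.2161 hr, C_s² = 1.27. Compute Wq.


ρ = λ·E[S] = 2.87·0.2161 = 0.6202
E[S²] = E[S]²(1+C_s²) = 0.2161²·(1+1.27) = 0.106007
Wq = λ·E[S²]/(2(1−ρ)) = 2.87·0.106007/(2·0.3798) = 0.40053 hr

Final: 0.40053 hr


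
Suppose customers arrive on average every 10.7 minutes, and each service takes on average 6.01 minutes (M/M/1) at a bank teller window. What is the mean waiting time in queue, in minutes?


λ = 60/10.7 = 5.6075 /hr
μ = 60/6.01 = 9.9834 /hr
ρ = λ/μ = 5.6075/9.9834 = 0.5617
Wq = ρ/(μ−λ) = 0.5617/(9.9834−5.6075) = 0.12836 hr
In minutes: 0.12836·60 = 7.702 min

Final: 7.702 min


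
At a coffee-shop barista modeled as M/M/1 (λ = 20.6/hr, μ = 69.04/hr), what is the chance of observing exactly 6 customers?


ρ = 20.6/69.04 = 0.2984
P_n = (1−ρ)·ρ^n = (1 − 0.2984)·0.2984^6 = 0.7016·0.0007057 = 0.0004951

Final: 0.0004951


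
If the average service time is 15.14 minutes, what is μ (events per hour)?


μ = 1/(service time) in consistent units.
1 hour = 60 min, so μ = 60/15.14 = 3.9630 per hour

Final: 3.9630 /hr


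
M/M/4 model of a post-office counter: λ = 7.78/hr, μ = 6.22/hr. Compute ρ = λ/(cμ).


ρ = λ/(cμ) = 7.78/(4·6.22) = 7.78/24.88 = 0.3127

Final: 0.3127


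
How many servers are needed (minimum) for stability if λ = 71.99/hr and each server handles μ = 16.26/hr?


Stability requires cμ > λ ⇔ c > λ/μ.
λ/μ = 71.99/16.26 = 4.4274
Minimum integer c = ⌊4.4274⌋ + 1 = 5
Check: 5·16.26 = 81.30 > 71.99, while 4·16.26 = 65.04 ≤ 71.99

Final: 5 servers


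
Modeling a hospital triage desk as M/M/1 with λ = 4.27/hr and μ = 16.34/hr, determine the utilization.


ρ = λ/μ = 4.27/16.34 = 0.2613

Final: 0.2613


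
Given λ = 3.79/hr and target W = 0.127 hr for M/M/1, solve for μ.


W = 1/(μ−λ) ⇒ μ − λ = 1/W = 1/0.127 = 7.8740
μ = λ + 1/W = 3.79 + 7.8740 = 11.6640 per hr

Final: 11.6640 /hr


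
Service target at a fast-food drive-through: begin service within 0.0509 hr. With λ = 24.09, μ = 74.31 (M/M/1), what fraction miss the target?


ρ = 24.09/74.31 = 0.3242
P(Wq > t) = ρ·e^{−(μ−λ)t} = 0.3242·e^{−2.5562}
= 0.3242·0.077599 = 0.025156

Final: 0.025156


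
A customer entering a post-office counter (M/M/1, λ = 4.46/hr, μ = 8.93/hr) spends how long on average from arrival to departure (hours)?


W = 1/(μ−λ) = 1/(8.93 − 4.46) = 1/4.47 = 0.2237 hr

Final: 0.2237 hr


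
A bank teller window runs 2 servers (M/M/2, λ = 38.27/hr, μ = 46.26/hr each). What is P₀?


a = λ/μ = 38.27/46.26 = 0.8273; ρ = a/c = 0.4136
Σ_{k=0}^{1} a^k/k! (terms k=0..1) = 1.00000 + 0.82728 = 1.82728
Tail: a^2/(2!(1−ρ)) = 0.68439/(2·0.5864) = 0.58359
P₀ = 1/(1.82728 + 0.58359) = 1/2.41088 = 0.414787

Final: 0.414787


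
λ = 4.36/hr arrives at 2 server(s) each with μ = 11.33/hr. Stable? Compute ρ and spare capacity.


Total capacity cμ = 2·11.33 = 22.66/hr
ρ = λ/(cμ) = 4.36/22.66 = 0.1924
Stable ⇔ ρ < 1: YES
Spare capacity = cμ − λ = 22.66 − 4.36 = 18.30/hr

Final: ρ = 0.1924; stable; margin = 18.30/hr


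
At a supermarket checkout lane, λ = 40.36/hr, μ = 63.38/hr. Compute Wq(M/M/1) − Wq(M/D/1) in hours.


ρ = 40.36/63.38 = 0.6368
Wq(M/M/1) = ρ/(μ−λ) = 0.6368/23.02 = 0.02766 hr
Wq(M/D/1) = ρ/(2(μ−λ)) = 0.01383 hr
Savings = 0.02766 − 0.01383 = 0.01383 hr

Final: 0.01383 hr


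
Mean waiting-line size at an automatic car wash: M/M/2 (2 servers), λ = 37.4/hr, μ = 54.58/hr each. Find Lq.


a = λ/μ = 0.6852; ρ = a/2 = 0.3426
P₀ = 0.489629
Lq = P₀·a^c·ρ / (c!·(1−ρ)²) = 0.489629·0.46954·0.3426/(2·0.43215)
= 0.09113

Final: 0.09113


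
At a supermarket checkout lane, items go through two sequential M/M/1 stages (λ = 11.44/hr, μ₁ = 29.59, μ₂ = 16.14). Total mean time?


Each node sees arrival rate λ = 11.44/hr (tandem ⇒ throughput preserved).
W₁ = 1/(μ₁−λ) = 1/(29.59−11.44) = 0.05510 hr
W₂ = 1/(μ₂−λ) = 1/(16.14−11.44) = 0.21277 hr
W_total = W₁ + W₂ = 0.05510 + 0.21277 = 0.26786 hr

Final: 0.26786 hr


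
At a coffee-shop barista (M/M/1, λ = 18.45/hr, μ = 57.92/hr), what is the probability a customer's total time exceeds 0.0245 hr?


W ~ Exponential(μ−λ) for M/M/1.
μ − λ = 57.92 − 18.45 = 39.4700
P(W > t) = e^{−(μ−λ)t} = e^{−0.9670} = 0.380216

Final: 0.380216


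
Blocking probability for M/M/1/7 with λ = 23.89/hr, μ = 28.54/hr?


ρ = λ/μ = 23.89/28.54 = 0.8371
P_K = (1−ρ)ρ^K/(1−ρ^(K+1)) = (0.1629·0.287962)/(1 − 0.241045)
= 0.046917/0.758955 = 0.061818

Final: 0.061818


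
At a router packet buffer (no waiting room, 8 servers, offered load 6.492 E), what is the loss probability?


B(c,a) = (a^c/c!) / Σ_{k=0}^{c} a^k/k!
a^8/8! = 78.254184
Σ terms (k=0..8): 1.00000 + 6.49200 + 21.07303 + 45.60204 + 74.01211 + 96.09733 + 103.97731 + 96.43153 + 78.25418 = 522.939532
B = 78.254184/522.939532 = 0.149643

Final: 0.149643


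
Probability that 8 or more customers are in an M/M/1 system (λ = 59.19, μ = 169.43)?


ρ = 59.19/169.43 = 0.3493
P(N ≥ n) = ρ^n = 0.3493^8 = 0.0002219

Final: 0.0002219


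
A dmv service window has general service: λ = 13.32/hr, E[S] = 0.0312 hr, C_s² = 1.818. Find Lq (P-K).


ρ = λ·E[S] = 13.32·0.0312 = 0.4156
Lq = ρ²(1+C_s²)/(2(1−ρ)) = 0.1727·(1+1.818)/(2·0.5844)
= 0.1727·2.8180/1.1688 = 0.41640

Final: 0.41640


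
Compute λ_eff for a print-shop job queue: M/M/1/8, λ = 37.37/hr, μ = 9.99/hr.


ρ = 3.7407; P_K = (1−ρ)ρ^8/(1−ρ^9) = 0.732678
λ_eff = λ(1 − P_K) = 37.37·(1 − 0.732678) = 37.37·0.267322 = 9.9898 /hr

Final: 9.9898 /hr


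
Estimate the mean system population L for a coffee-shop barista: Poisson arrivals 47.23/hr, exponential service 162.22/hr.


ρ = λ/μ = 47.23/162.22 = 0.2911
L = ρ/(1−ρ) = 0.2911/(1 − 0.2911) = 0.2911/0.7089 = 0.4107

Final: 0.4107


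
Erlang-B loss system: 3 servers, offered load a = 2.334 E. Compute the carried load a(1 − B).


B(3,2.334) = 0.259158 (Erlang-B)
Carried load = a(1 − B) = 2.334·(1 − 0.259158) = 2.334·0.740842 = 1.7291 E

Final: 1.7291 Erlangs


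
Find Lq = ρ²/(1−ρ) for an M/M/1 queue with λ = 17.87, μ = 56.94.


ρ = 17.87/56.94 = 0.3138
Lq = ρ²/(1−ρ) = 0.09849/0.6862 = 0.1435

Final: 0.1435


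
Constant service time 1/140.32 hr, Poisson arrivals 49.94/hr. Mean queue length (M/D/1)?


ρ = 49.94/140.32 = 0.3559
M/D/1: Lq = ρ²/(2(1−ρ)) = 0.1267/(2·0.6441) = 0.09833

Final: 0.09833


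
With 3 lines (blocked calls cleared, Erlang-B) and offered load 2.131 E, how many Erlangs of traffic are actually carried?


B(3,2.131) = 0.229935 (Erlang-B)
Carried load = a(1 − B) = 2.131·(1 − 0.229935) = 2.131·0.770065 = 1.6410 E

Final: 1.6410 Erlangs


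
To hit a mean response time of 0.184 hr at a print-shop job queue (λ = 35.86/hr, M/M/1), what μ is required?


W = 1/(μ−λ) ⇒ μ − λ = 1/W = 1/0.184 = 5.4348
μ = λ + 1/W = 35.86 + 5.4348 = 41.2948 per hr

Final: 41.2948 /hr


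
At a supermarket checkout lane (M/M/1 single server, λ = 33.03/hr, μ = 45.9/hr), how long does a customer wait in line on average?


ρ = 33.03/45.9 = 0.7196
Wq = ρ/(μ−λ) = 0.7196/(45.9 − 33.03) = 0.7196/12.87 = 0.05591 hr

Final: 0.05591 hr


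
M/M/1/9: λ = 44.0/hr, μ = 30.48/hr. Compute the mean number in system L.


ρ = 44.0/30.48 = 1.4436
L = ρ[1 − (K+1)ρ^K + Kρ^(K+1)] / [(1−ρ)(1−ρ^(K+1))]
Numerator: 1.4436·(1 − 10·27.223216 + 9·39.298605) = 119.029948
Denominator: (-0.4436)·(-38.298605) = 16.988095
L = 119.029948/16.988095 = 7.0067

Final: 7.0067


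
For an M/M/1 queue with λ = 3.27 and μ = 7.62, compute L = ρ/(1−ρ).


ρ = λ/μ = 3.27/7.62 = 0.4291
L = ρ/(1−ρ) = 0.4291/(1 − 0.4291) = 0.4291/0.5709 = 0.7517

Final: 0.7517


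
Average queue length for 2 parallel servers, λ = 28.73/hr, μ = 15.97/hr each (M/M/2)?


a = λ/μ = 1.7990; ρ = a/2 = 0.8995
P₀ = 0.052909
Lq = P₀·a^c·ρ / (c!·(1−ρ)²) = 0.052909·3.23639·0.8995/(2·0.01010)
= 7.62470

Final: 7.62470


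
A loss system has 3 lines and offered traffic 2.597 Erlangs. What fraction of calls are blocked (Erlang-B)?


B(c,a) = (a^c/c!) / Σ_{k=0}^{c} a^k/k!
a^3/3! = 2.919205
Σ terms (k=0..3): 1.00000 + 2.59700 + 3.37220 + 2.91921 = 9.888410
B = 2.919205/9.888410 = 0.295215

Final: 0.295215


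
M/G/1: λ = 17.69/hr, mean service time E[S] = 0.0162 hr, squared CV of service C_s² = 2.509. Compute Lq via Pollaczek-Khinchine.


ρ = λ·E[S] = 17.69·0.0162 = 0.2866
Lq = ρ²(1+C_s²)/(2(1−ρ)) = 0.08213·(1+2.509)/(2·0.7134)
= 0.08213·3.5090/1.4268 = 0.20197

Final: 0.20197


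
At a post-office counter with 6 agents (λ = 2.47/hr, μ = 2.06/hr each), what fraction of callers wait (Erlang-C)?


a = λ/μ = 1.1990; ρ = a/6 = 0.1998
P₀ = 0.301468 (from M/M/c formula)
C(c,a) = [a^c/(c!(1−ρ))]·P₀ = [2.97152/(720·0.8002)]·0.301468
= 0.005158·0.301468 = 0.001555

Final: 0.001555


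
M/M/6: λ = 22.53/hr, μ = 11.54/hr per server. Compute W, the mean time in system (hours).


a = 1.9523; ρ = 0.3254; P₀ = 0.141760
Lq = P₀·a^c·ρ/(c!(1−ρ)²) = 0.007796
Wq = Lq/λ = 0.007796/22.53 = 0.0003460 hr
W = Wq + 1/μ = 0.0003460 + 0.08666 = 0.08700 hr

Final: 0.08700 hr


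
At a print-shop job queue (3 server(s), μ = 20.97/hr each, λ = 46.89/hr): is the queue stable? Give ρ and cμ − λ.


Total capacity cμ = 3·20.97 = 62.91/hr
ρ = λ/(cμ) = 46.89/62.91 = 0.7454
Stable ⇔ ρ < 1: YES
Spare capacity = cμ − λ = 62.91 − 46.89 = 16.02/hr

Final: ρ = 0.7454; stable; margin = 16.02/hr


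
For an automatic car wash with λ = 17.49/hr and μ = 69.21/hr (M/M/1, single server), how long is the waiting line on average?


ρ = 17.49/69.21 = 0.2527
Lq = ρ²/(1−ρ) = 0.06386/0.7473 = 0.08546

Final: 0.08546


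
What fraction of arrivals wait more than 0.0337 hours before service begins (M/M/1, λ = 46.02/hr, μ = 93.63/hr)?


ρ = 46.02/93.63 = 0.4915
P(Wq > t) = ρ·e^{−(μ−λ)t} = 0.4915·e^{−1.6045}
= 0.4915·0.200999 = 0.098793

Final: 0.098793


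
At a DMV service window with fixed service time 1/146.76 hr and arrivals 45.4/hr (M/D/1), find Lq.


ρ = 45.4/146.76 = 0.3093
M/D/1: Lq = ρ²/(2(1−ρ)) = 0.09570/(2·0.6907) = 0.06928

Final: 0.06928


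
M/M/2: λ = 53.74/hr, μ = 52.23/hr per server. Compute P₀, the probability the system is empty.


a = λ/μ = 53.74/52.23 = 1.0289; ρ = a/c = 0.5145
Σ_{k=0}^{1} a^k/k! (terms k=0..1) = 1.00000 + 1.02891 = 2.02891
Tail: a^2/(2!(1−ρ)) = 1.05866/(2·0.4855) = 1.09017
P₀ = 1/(2.02891 + 1.09017) = 1/3.11909 = 0.320607

Final: 0.320607


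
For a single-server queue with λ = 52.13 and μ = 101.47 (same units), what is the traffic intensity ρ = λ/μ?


ρ = λ/μ = 52.13/101.47 = 0.5137

Final: 0.5137


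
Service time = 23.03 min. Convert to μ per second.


μ = 1/(service time) in consistent units.
1 second = 0.0166667 min, so μ = 0.0166667/23.03 = 0.0007237 per second

Final: 0.0007237 /sec


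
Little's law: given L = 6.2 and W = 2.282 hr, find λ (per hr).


λ = L/W = 6.2/2.282 = 2.7169 /hr

Final: 2.7169 /hr


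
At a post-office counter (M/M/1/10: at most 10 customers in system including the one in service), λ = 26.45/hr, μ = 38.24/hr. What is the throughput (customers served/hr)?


ρ = 0.6917; P_K = (1−ρ)ρ^10/(1−ρ^11) = 0.007864
λ_eff = λ(1 − P_K) = 26.45·(1 − 0.007864) = 26.45·0.992136 = 26.2420 /hr

Final: 26.2420 /hr


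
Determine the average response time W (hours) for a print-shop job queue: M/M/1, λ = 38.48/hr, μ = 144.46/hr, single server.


W = 1/(μ−λ) = 1/(144.46 − 38.48) = 1/105.98 = 0.009436 hr

Final: 0.009436 hr


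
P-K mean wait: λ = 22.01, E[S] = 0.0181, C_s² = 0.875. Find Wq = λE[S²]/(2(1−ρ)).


ρ = λ·E[S] = 22.01·0.0181 = 0.3984
E[S²] = E[S]²(1+C_s²) = 0.0181²·(1+0.875) = 0.0006143
Wq = λ·E[S²]/(2(1−ρ)) = 22.01·0.0006143/(2·0.6016) = 0.01124 hr

Final: 0.01124 hr


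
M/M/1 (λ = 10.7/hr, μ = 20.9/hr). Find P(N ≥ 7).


ρ = 10.7/20.9 = 0.5120
P(N ≥ n) = ρ^n = 0.5120^7 = 0.009219

Final: 0.009219


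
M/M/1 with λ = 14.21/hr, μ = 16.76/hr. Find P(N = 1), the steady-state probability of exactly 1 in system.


ρ = 14.21/16.76 = 0.8479
P_n = (1−ρ)·ρ^n = (1 − 0.8479)·0.8479^1 = 0.1521·0.847852 = 0.128999

Final: 0.128999


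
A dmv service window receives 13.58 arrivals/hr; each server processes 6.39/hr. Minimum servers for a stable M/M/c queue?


Stability requires cμ > λ ⇔ c > λ/μ.
λ/μ = 13.58/6.39 = 2.1252
Minimum integer c = ⌊2.1252⌋ + 1 = 3
Check: 3·6.39 = 19.17 > 13.58, while 2·6.39 = 12.78 ≤ 13.58

Final: 3 servers


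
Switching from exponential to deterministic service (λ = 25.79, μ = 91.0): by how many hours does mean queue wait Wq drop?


ρ = 25.79/91.0 = 0.2834
Wq(M/M/1) = ρ/(μ−λ) = 0.2834/65.21 = 0.004346 hr
Wq(M/D/1) = ρ/(2(μ−λ)) = 0.002173 hr
Savings = 0.004346 − 0.002173 = 0.002173 hr

Final: 0.002173 hr


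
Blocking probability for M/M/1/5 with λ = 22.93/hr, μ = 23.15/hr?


ρ = λ/μ = 22.93/23.15 = 0.9905
P_K = (1−ρ)ρ^K/(1−ρ^(K+1)) = (0.009503·0.953378)/(1 − 0.944318)
= 0.009060/0.055682 = 0.162714

Final: 0.162714


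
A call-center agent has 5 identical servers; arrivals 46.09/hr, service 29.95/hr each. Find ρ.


ρ = λ/(cμ) = 46.09/(5·29.95) = 46.09/149.75 = 0.3078

Final: 0.3078


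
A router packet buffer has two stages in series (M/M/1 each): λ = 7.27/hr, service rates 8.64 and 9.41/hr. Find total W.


Each node sees arrival rate λ = 7.27/hr (tandem ⇒ throughput preserved).
W₁ = 1/(μ₁−λ) = 1/(8.64−7.27) = 0.72993 hr
W₂ = 1/(μ₂−λ) = 1/(9.41−7.27) = 0.46729 hr
W_total = W₁ + W₂ = 0.72993 + 0.46729 = 1.19722 hr

Final: 1.19722 hr


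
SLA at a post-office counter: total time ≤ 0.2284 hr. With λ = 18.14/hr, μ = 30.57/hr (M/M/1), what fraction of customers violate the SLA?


W ~ Exponential(μ−λ) for M/M/1.
μ − λ = 30.57 − 18.14 = 12.4300
P(W > t) = e^{−(μ−λ)t} = e^{−2.8390} = 0.058483

Final: 0.058483


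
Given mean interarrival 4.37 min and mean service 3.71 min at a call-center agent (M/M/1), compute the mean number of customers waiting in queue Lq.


λ = 60/4.37 = 13.7300 /hr
μ = 60/3.71 = 16.1725 /hr
ρ = λ/μ = 13.7300/16.1725 = 0.8490
Lq = ρ²/(1−ρ) = 0.7208/0.1510 = 4.7722

Final: 4.7722


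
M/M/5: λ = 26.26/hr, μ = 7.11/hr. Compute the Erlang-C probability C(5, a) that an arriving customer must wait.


a = λ/μ = 3.6934; ρ = a/5 = 0.7387
P₀ = 0.020169 (from M/M/c formula)
C(c,a) = [a^c/(c!(1−ρ))]·P₀ = [687.26718/(120·0.2613)]·0.020169
= 21.91635·0.020169 = 0.442034

Final: 0.442034


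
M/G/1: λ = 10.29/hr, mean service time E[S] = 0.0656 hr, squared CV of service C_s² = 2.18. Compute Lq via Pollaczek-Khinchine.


ρ = λ·E[S] = 10.29·0.0656 = 0.6750
Lq = ρ²(1+C_s²)/(2(1−ρ)) = 0.4557·(1+2.18)/(2·0.3250)
= 0.4557·3.1800/0.6500 = 2.22938

Final: 2.22938


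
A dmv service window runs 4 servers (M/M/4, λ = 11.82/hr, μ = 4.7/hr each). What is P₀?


a = λ/μ = 11.82/4.7 = 2.5149; ρ = a/c = 0.6287
Σ_{k=0}^{3} a^k/k! (terms k=0..3) = 1.00000 + 2.51489 + 3.16234 + 2.65099 = 9.32823
Tail: a^4/(4!(1−ρ)) = 40.00170/(24·0.3713) = 4.48921
P₀ = 1/(9.32823 + 4.48921) = 1/13.81743 = 0.072372

Final: 0.072372


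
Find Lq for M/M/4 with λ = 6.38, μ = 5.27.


a = λ/μ = 1.2106; ρ = a/4 = 0.3027
P₀ = 0.296956
Lq = P₀·a^c·ρ / (c!·(1−ρ)²) = 0.296956·2.14803·0.3027/(24·0.48629)
= 0.01654

Final: 0.01654


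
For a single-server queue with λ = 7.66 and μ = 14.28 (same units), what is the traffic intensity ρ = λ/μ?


ρ = λ/μ = 7.66/14.28 = 0.5364

Final: 0.5364


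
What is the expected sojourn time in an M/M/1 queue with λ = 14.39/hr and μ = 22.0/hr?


W = 1/(μ−λ) = 1/(22.0 − 14.39) = 1/7.61 = 0.1314 hr

Final: 0.1314 hr


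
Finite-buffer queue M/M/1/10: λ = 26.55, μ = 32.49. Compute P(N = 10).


ρ = λ/μ = 26.55/32.49 = 0.8172
P_K = (1−ρ)ρ^K/(1−ρ^(K+1)) = (0.1828·0.132785)/(1 − 0.108508)
= 0.024276/0.891492 = 0.027231

Final: 0.027231


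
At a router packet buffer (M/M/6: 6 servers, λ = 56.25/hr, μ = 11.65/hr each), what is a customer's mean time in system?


a = 4.8283; ρ = 0.8047; P₀ = 0.005852
Lq = P₀·a^c·ρ/(c!(1−ρ)²) = 2.17326
Wq = Lq/λ = 2.17326/56.25 = 0.03864 hr
W = Wq + 1/μ = 0.03864 + 0.08584 = 0.12447 hr

Final: 0.12447 hr


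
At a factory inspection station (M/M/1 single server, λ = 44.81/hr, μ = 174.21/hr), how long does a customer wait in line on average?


ρ = 44.81/174.21 = 0.2572
Wq = ρ/(μ−λ) = 0.2572/(174.21 − 44.81) = 0.2572/129.40 = 0.001988 hr

Final: 0.001988 hr


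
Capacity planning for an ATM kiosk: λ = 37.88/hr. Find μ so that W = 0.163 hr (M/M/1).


W = 1/(μ−λ) ⇒ μ − λ = 1/W = 1/0.163 = 6.1350
μ = λ + 1/W = 37.88 + 6.1350 = 44.0150 per hr

Final: 44.0150 /hr


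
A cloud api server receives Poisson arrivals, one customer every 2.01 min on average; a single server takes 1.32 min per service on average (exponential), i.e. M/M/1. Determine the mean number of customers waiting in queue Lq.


λ = 60/2.01 = 29.8507 /hr
μ = 60/1.32 = 45.4545 /hr
ρ = λ/μ = 29.8507/45.4545 = 0.6567
Lq = ρ²/(1−ρ) = 0.4313/0.3433 = 1.2563

Final: 1.2563


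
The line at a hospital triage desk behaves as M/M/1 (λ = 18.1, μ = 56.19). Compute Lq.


ρ = 18.1/56.19 = 0.3221
Lq = ρ²/(1−ρ) = 0.1038/0.6779 = 0.1531

Final: 0.1531


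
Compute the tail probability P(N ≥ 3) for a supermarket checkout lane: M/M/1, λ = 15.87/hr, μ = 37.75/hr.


ρ = 15.87/37.75 = 0.4204
P(N ≥ n) = ρ^n = 0.4204^3 = 0.074298

Final: 0.074298


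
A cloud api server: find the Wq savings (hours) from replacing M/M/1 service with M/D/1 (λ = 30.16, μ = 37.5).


ρ = 30.16/37.5 = 0.8043
Wq(M/M/1) = ρ/(μ−λ) = 0.8043/7.34 = 0.10957 hr
Wq(M/D/1) = ρ/(2(μ−λ)) = 0.05479 hr
Savings = 0.10957 − 0.05479 = 0.05479 hr

Final: 0.05479 hr


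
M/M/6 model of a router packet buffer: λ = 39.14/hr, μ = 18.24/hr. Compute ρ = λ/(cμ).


ρ = λ/(cμ) = 39.14/(6·18.24) = 39.14/109.44 = 0.3576

Final: 0.3576


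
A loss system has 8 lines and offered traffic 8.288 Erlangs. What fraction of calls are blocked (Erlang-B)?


B(c,a) = (a^c/c!) / Σ_{k=0}^{c} a^k/k!
a^8/8! = 552.175859
Σ terms (k=0..8): 1.00000 + 8.28800 + 34.34547 + 94.88509 + 196.60191 + 325.88732 + 450.15902 + 532.98828 + 552.17586 = 2196.330955
B = 552.175859/2196.330955 = 0.251408

Final: 0.251408


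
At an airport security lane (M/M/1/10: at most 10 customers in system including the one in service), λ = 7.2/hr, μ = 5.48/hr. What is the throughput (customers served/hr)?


ρ = 1.3139; P_K = (1−ρ)ρ^10/(1−ρ^11) = 0.251370
λ_eff = λ(1 − P_K) = 7.2·(1 − 0.251370) = 7.2·0.748630 = 5.3901 /hr

Final: 5.3901 /hr


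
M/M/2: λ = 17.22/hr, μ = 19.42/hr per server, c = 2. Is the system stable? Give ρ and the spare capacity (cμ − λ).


Total capacity cμ = 2·19.42 = 38.84/hr
ρ = λ/(cμ) = 17.22/38.84 = 0.4434
Stable ⇔ ρ < 1: YES
Spare capacity = cμ − λ = 38.84 − 17.22 = 21.62/hr

Final: ρ = 0.4434; stable; margin = 21.62/hr


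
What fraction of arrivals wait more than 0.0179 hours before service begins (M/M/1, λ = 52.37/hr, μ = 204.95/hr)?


ρ = 52.37/204.95 = 0.2555
P(Wq > t) = ρ·e^{−(μ−λ)t} = 0.2555·e^{−2.7312}
= 0.2555·0.065142 = 0.016646

Final: 0.016646


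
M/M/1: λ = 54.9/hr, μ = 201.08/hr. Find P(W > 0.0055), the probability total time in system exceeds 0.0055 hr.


W ~ Exponential(μ−λ) for M/M/1.
μ − λ = 201.08 − 54.9 = 146.1800
P(W > t) = e^{−(μ−λ)t} = e^{−0.8040} = 0.447540

Final: 0.447540


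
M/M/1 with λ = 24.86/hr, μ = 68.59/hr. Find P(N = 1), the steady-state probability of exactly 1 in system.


ρ = 24.86/68.59 = 0.3624
P_n = (1−ρ)·ρ^n = (1 − 0.3624)·0.3624^1 = 0.6376·0.362444 = 0.231078

Final: 0.231078


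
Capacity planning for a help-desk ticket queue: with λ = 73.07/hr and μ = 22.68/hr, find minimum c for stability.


Stability requires cμ > λ ⇔ c > λ/μ.
λ/μ = 73.07/22.68 = 3.2218
Minimum integer c = ⌊3.2218⌋ + 1 = 4
Check: 4·22.68 = 90.72 > 73.07, while 3·22.68 = 68.04 ≤ 73.07

Final: 4 servers


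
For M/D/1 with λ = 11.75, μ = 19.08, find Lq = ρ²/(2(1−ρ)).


ρ = 11.75/19.08 = 0.6158
M/D/1: Lq = ρ²/(2(1−ρ)) = 0.3792/(2·0.3842) = 0.49359

Final: 0.49359


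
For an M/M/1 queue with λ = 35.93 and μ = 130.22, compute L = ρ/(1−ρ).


ρ = λ/μ = 35.93/130.22 = 0.2759
L = ρ/(1−ρ) = 0.2759/(1 − 0.2759) = 0.2759/0.7241 = 0.3811

Final: 0.3811


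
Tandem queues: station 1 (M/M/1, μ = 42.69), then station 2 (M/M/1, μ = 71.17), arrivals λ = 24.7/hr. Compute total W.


Each node sees arrival rate λ = 24.7/hr (tandem ⇒ throughput preserved).
W₁ = 1/(μ₁−λ) = 1/(42.69−24.7) = 0.05559 hr
W₂ = 1/(μ₂−λ) = 1/(71.17−24.7) = 0.02152 hr
W_total = W₁ + W₂ = 0.05559 + 0.02152 = 0.07711 hr

Final: 0.07711 hr


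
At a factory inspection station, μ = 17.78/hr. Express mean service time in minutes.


Mean service time = 1/μ = 1/17.78 hour = 0.05624 hour
In minutes: 0.05624 × 60 = 3.3746 min

Final: 3.3746 min


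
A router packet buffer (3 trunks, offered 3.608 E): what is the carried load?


B(3,3.608) = 0.413198 (Erlang-B)
Carried load = a(1 − B) = 3.608·(1 − 0.413198) = 3.608·0.586802 = 2.1172 E

Final: 2.1172 Erlangs


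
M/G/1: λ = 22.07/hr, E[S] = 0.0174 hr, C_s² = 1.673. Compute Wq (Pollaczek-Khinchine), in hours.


ρ = λ·E[S] = 22.07·0.0174 = 0.3840
E[S²] = E[S]²(1+C_s²) = 0.0174²·(1+1.673) = 0.0008093
Wq = λ·E[S²]/(2(1−ρ)) = 22.07·0.0008093/(2·0.6160) = 0.01450 hr

Final: 0.01450 hr


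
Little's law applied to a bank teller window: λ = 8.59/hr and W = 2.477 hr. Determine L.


L = λW = 8.59·2.477 = 21.2774

Final: 21.2774


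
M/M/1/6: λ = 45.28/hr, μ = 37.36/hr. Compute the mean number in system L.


ρ = 45.28/37.36 = 1.2120
L = ρ[1 − (K+1)ρ^K + Kρ^(K+1)] / [(1−ρ)(1−ρ^(K+1))]
Numerator: 1.2120·(1 − 7·3.169548 + 6·3.841465) = 2.256672
Denominator: (-0.2120)·(-2.841465) = 0.602366
L = 2.256672/0.602366 = 3.7463

Final: 3.7463


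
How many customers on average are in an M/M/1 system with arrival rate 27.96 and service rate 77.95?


ρ = λ/μ = 27.96/77.95 = 0.3587
L = ρ/(1−ρ) = 0.3587/(1 − 0.3587) = 0.3587/0.6413 = 0.5593

Final: 0.5593
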